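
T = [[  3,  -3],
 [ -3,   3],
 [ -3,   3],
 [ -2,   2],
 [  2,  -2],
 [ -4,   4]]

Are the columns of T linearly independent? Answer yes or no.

Row reduce T to echelon form.
R2 ← R2 + R1: [0, 0]
R3 ← R3 + R1: [0, 0]
R4 ← R4 + (2/3)·R1: [0, 0]
R5 ← R5 − (2/3)·R1: [0, 0]
R6 ← R6 + (4/3)·R1: [0, 0]
1 pivot among 2 columns.
Only 1 < 2 pivot columns, so the columns are linearly dependent.

no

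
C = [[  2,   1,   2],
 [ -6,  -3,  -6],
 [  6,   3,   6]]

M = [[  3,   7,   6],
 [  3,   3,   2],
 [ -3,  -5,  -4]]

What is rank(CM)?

1

First compute CM:
[[  3,   7,   6],
 [ -9, -21, -18],
 [  9,  21,  18]]
Now row reduce the product.
R2 ← R2 + (3)·R1: [0, 0, 0]
R3 ← R3 − (3)·R1: [0, 0, 0]
1 nonzero row, so rank(CM) = 1.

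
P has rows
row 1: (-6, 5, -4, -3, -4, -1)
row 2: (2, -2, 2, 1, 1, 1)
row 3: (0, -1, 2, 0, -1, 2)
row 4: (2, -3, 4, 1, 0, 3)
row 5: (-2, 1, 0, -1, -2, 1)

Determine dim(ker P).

4

Row reduce to echelon form.
R2 ← R2 + (1/3)·R1: [0, -1/3, 2/3, 0, -1/3, 2/3]
R4 ← R4 + (1/3)·R1: [0, -4/3, 8/3, 0, -4/3, 8/3]
R5 ← R5 − (1/3)·R1: [0, -2/3, 4/3, 0, -2/3, 4/3]
R3 ← R3 − (3)·R2: [0, 0, 0, 0, 0, 0]
R4 ← R4 − (4)·R2: [0, 0, 0, 0, 0, 0]
R5 ← R5 − (2)·R2: [0, 0, 0, 0, 0, 0]
2 nonzero rows, so rank(P) = 2.
P has 6 columns; by rank–nullity, nullity = 6 − 2 = 4.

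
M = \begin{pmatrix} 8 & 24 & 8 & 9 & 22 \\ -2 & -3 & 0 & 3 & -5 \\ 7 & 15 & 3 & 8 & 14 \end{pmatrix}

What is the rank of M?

Row reduce to echelon form.
R2 ← R2 + (1/4)·R1: [0, 3, 2, 21/4, 1/2]
R3 ← R3 − (7/8)·R1: [0, -6, -4, 1/8, -21/4]
R3 ← R3 + (2)·R2: [0, 0, 0, 85/8, -17/4]
Echelon form has 3 nonzero rows, so rank(M) = 3.

3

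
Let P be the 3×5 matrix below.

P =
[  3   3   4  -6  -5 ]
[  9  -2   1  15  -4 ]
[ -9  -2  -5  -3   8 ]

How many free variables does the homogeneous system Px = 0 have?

3

Row reduce to echelon form.
R2 ← R2 − (3)·R1: [0, -11, -11, 33, 11]
R3 ← R3 + (3)·R1: [0, 7, 7, -21, -7]
R3 ← R3 + (7/11)·R2: [0, 0, 0, 0, 0]
2 nonzero rows, so rank(P) = 2.
P has 5 columns; by rank–nullity, nullity = 5 − 2 = 3.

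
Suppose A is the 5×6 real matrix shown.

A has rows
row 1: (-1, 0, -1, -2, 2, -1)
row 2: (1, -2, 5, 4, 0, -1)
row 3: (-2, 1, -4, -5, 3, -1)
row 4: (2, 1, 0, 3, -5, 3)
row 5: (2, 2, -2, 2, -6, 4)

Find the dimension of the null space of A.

4

Row reduce to echelon form.
R2 ← R2 + R1: [0, -2, 4, 2, 2, -2]
R3 ← R3 − (2)·R1: [0, 1, -2, -1, -1, 1]
R4 ← R4 + (2)·R1: [0, 1, -2, -1, -1, 1]
R5 ← R5 + (2)·R1: [0, 2, -4, -2, -2, 2]
R3 ← R3 + (1/2)·R2: [0, 0, 0, 0, 0, 0]
R4 ← R4 + (1/2)·R2: [0, 0, 0, 0, 0, 0]
R5 ← R5 + R2: [0, 0, 0, 0, 0, 0]
2 nonzero rows, so rank(A) = 2.
A has 6 columns; by rank–nullity, nullity = 6 − 2 = 4.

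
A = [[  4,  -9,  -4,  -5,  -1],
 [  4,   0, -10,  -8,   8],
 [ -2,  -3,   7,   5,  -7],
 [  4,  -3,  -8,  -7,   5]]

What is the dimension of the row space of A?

2

Row reduce to echelon form.
R2 ← R2 − R1: [0, 9, -6, -3, 9]
R3 ← R3 + (1/2)·R1: [0, -15/2, 5, 5/2, -15/2]
R4 ← R4 − R1: [0, 6, -4, -2, 6]
R3 ← R3 + (5/6)·R2: [0, 0, 0, 0, 0]
R4 ← R4 − (2/3)·R2: [0, 0, 0, 0, 0]
Echelon form has 2 nonzero rows, so rank(A) = 2.
The row space has dimension equal to the rank: 2.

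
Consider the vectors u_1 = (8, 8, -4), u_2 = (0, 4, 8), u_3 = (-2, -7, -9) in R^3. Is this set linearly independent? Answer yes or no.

Form the matrix with these vectors as rows and row reduce.
R3 ← R3 + (1/4)·R1: [0, -5, -10]
R3 ← R3 + (5/4)·R2: [0, 0, 0]
2 nonzero rows, so the 3 vectors span a space of dimension 2.
Since 2 < 3, the vectors are linearly dependent.

no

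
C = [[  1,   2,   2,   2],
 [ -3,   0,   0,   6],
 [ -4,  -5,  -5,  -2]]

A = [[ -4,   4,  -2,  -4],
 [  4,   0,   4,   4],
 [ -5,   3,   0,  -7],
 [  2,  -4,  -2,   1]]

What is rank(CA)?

2

First compute CA:
[[ -2,   2,   2,  -8],
 [ 24, -36,  -6,  18],
 [ 17, -23,  -8,  29]]
Now row reduce the product.
R2 ← R2 + (12)·R1: [0, -12, 18, -78]
R3 ← R3 + (17/2)·R1: [0, -6, 9, -39]
R3 ← R3 − (1/2)·R2: [0, 0, 0, 0]
2 nonzero rows, so rank(CA) = 2.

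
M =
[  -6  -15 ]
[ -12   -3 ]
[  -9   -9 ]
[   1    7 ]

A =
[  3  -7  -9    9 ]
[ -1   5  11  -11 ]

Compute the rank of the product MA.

2

First compute MA:
[[ -3, -33, -111, 111],
 [-33,  69,  75, -75],
 [-18,  18, -18,  18],
 [ -4,  28,  68, -68]]
Now row reduce the product.
R2 ← R2 − (11)·R1: [0, 432, 1296, -1296]
R3 ← R3 − (6)·R1: [0, 216, 648, -648]
R4 ← R4 − (4/3)·R1: [0, 72, 216, -216]
R3 ← R3 − (1/2)·R2: [0, 0, 0, 0]
R4 ← R4 − (1/6)·R2: [0, 0, 0, 0]
2 nonzero rows, so rank(MA) = 2.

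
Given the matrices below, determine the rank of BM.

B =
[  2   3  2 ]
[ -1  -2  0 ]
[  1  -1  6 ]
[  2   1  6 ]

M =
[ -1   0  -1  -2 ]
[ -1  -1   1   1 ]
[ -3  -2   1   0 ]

2

First compute BM:
[[-11,  -7,   3,  -1],
 [  3,   2,  -1,   0],
 [-18, -11,   4,  -3],
 [-21, -13,   5,  -3]]
Now row reduce the product.
R2 ← R2 + (3/11)·R1: [0, 1/11, -2/11, -3/11]
R3 ← R3 − (18/11)·R1: [0, 5/11, -10/11, -15/11]
R4 ← R4 − (21/11)·R1: [0, 4/11, -8/11, -12/11]
R3 ← R3 − (5)·R2: [0, 0, 0, 0]
R4 ← R4 − (4)·R2: [0, 0, 0, 0]
2 nonzero rows, so rank(BM) = 2.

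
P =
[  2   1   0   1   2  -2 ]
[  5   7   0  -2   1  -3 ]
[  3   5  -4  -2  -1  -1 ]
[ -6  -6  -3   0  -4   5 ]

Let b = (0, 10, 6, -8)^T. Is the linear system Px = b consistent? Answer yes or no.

Row reduce the augmented matrix [P | b].
R2 ← R2 − (5/2)·R1: [0, 9/2, 0, -9/2, -4, 2, 10]
R3 ← R3 − (3/2)·R1: [0, 7/2, -4, -7/2, -4, 2, 6]
R4 ← R4 + (3)·R1: [0, -3, -3, 3, 2, -1, -8]
R3 ← R3 − (7/9)·R2: [0, 0, -4, 0, -8/9, 4/9, -16/9]
R4 ← R4 + (2/3)·R2: [0, 0, -3, 0, -2/3, 1/3, -4/3]
R4 ← R4 − (3/4)·R3: [0, 0, 0, 0, 0, 0, 0]
The echelon form has 3 nonzero rows, and every pivot lies in the first 6 columns, so rank(P) = rank([P|b]) = 3.
The system is consistent.

yes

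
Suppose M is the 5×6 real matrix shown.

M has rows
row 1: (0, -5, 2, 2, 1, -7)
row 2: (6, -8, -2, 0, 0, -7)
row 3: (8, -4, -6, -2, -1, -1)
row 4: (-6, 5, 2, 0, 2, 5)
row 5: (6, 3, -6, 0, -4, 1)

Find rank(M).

Row reduce to echelon form.
Swap R1 ↔ R2
R3 ← R3 − (4/3)·R1: [0, 20/3, -10/3, -2, -1, 25/3]
R4 ← R4 + R1: [0, -3, 0, 0, 2, -2]
R5 ← R5 − R1: [0, 11, -4, 0, -4, 8]
R3 ← R3 + (4/3)·R2: [0, 0, -2/3, 2/3, 1/3, -1]
R4 ← R4 − (3/5)·R2: [0, 0, -6/5, -6/5, 7/5, 11/5]
R5 ← R5 + (11/5)·R2: [0, 0, 2/5, 22/5, -9/5, -37/5]
R4 ← R4 − (9/5)·R3: [0, 0, 0, -12/5, 4/5, 4]
R5 ← R5 + (3/5)·R3: [0, 0, 0, 24/5, -8/5, -8]
R5 ← R5 + (2)·R4: [0, 0, 0, 0, 0, 0]
Echelon form has 4 nonzero rows, so rank(M) = 4.

4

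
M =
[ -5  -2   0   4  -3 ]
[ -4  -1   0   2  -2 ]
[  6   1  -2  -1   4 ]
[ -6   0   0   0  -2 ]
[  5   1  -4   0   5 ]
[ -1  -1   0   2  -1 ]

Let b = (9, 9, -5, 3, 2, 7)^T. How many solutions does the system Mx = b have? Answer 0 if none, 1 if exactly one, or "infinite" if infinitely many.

0

Row reduce the augmented matrix [M | b].
R2 ← R2 − (4/5)·R1: [0, 3/5, 0, -6/5, 2/5, 9/5]
R3 ← R3 + (6/5)·R1: [0, -7/5, -2, 19/5, 2/5, 29/5]
R4 ← R4 − (6/5)·R1: [0, 12/5, 0, -24/5, 8/5, -39/5]
R5 ← R5 + R1: [0, -1, -4, 4, 2, 11]
R6 ← R6 − (1/5)·R1: [0, -3/5, 0, 6/5, -2/5, 26/5]
R3 ← R3 + (7/3)·R2: [0, 0, -2, 1, 4/3, 10]
R4 ← R4 − (4)·R2: [0, 0, 0, 0, 0, -15]
R5 ← R5 + (5/3)·R2: [0, 0, -4, 2, 8/3, 14]
R6 ← R6 + R2: [0, 0, 0, 0, 0, 7]
R5 ← R5 − (2)·R3: [0, 0, 0, 0, 0, -6]
R5 ← R5 − (2/5)·R4: [0, 0, 0, 0, 0, 0]
R6 ← R6 + (7/15)·R4: [0, 0, 0, 0, 0, 0]
The echelon form has 4 nonzero rows; the last pivot sits in the augmented column, so rank(M) = 3 but rank([M|b]) = 4.
Since the ranks differ, the system is inconsistent.
It has no solutions.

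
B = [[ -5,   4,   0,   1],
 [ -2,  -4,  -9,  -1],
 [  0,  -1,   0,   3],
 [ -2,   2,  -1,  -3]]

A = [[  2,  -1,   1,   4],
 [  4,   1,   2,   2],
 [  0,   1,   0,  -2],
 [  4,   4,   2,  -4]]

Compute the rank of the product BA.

2

First compute BA:
[[ 10,  13,   5, -16],
 [-24, -15, -12,   6],
 [  8,  11,   4, -14],
 [ -8,  -9,  -4,  10]]
Now row reduce the product.
R2 ← R2 + (12/5)·R1: [0, 81/5, 0, -162/5]
R3 ← R3 − (4/5)·R1: [0, 3/5, 0, -6/5]
R4 ← R4 + (4/5)·R1: [0, 7/5, 0, -14/5]
R3 ← R3 − (1/27)·R2: [0, 0, 0, 0]
R4 ← R4 − (7/81)·R2: [0, 0, 0, 0]
2 nonzero rows, so rank(BA) = 2.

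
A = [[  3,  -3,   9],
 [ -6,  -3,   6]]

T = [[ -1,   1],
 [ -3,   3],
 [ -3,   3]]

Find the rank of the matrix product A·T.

1

First compute AT:
[[-21,  21],
 [ -3,   3]]
Now row reduce the product.
R2 ← R2 − (1/7)·R1: [0, 0]
1 nonzero row, so rank(AT) = 1.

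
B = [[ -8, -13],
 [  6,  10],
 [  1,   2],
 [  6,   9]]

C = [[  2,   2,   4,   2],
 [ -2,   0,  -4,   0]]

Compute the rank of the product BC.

2

First compute BC:
[[ 10, -16,  20, -16],
 [ -8,  12, -16,  12],
 [ -2,   2,  -4,   2],
 [ -6,  12, -12,  12]]
Now row reduce the product.
R2 ← R2 + (4/5)·R1: [0, -4/5, 0, -4/5]
R3 ← R3 + (1/5)·R1: [0, -6/5, 0, -6/5]
R4 ← R4 + (3/5)·R1: [0, 12/5, 0, 12/5]
R3 ← R3 − (3/2)·R2: [0, 0, 0, 0]
R4 ← R4 + (3)·R2: [0, 0, 0, 0]
2 nonzero rows, so rank(BC) = 2.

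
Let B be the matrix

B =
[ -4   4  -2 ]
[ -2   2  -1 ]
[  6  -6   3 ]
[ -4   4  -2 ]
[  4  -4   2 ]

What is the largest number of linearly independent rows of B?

Row reduce to echelon form.
R2 ← R2 − (1/2)·R1: [0, 0, 0]
R3 ← R3 + (3/2)·R1: [0, 0, 0]
R4 ← R4 − R1: [0, 0, 0]
R5 ← R5 + R1: [0, 0, 0]
Echelon form has 1 nonzero row, so rank(B) = 1.
The rank gives the maximum number of linearly independent rows: 1.

1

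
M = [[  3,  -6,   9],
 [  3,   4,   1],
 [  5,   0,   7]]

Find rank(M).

Row reduce to echelon form.
R2 ← R2 − R1: [0, 10, -8]
R3 ← R3 − (5/3)·R1: [0, 10, -8]
R3 ← R3 − R2: [0, 0, 0]
Echelon form has 2 nonzero rows, so rank(M) = 2.

2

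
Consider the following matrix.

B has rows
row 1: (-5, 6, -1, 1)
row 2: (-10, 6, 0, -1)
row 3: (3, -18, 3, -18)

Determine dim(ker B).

1

Row reduce to echelon form.
R2 ← R2 − (2)·R1: [0, -6, 2, -3]
R3 ← R3 + (3/5)·R1: [0, -72/5, 12/5, -87/5]
R3 ← R3 − (12/5)·R2: [0, 0, -12/5, -51/5]
3 nonzero rows, so rank(B) = 3.
B has 4 columns; by rank–nullity, nullity = 4 − 3 = 1.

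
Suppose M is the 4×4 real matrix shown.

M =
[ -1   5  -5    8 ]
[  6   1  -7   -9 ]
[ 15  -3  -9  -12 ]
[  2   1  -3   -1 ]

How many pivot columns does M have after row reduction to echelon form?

3

Row reduce to echelon form.
R2 ← R2 + (6)·R1: [0, 31, -37, 39]
R3 ← R3 + (15)·R1: [0, 72, -84, 108]
R4 ← R4 + (2)·R1: [0, 11, -13, 15]
R3 ← R3 − (72/31)·R2: [0, 0, 60/31, 540/31]
R4 ← R4 − (11/31)·R2: [0, 0, 4/31, 36/31]
R4 ← R4 − (1/15)·R3: [0, 0, 0, 0]
Echelon form has 3 nonzero rows, so rank(M) = 3.
Each nonzero row contributes one pivot column: 3 pivot columns.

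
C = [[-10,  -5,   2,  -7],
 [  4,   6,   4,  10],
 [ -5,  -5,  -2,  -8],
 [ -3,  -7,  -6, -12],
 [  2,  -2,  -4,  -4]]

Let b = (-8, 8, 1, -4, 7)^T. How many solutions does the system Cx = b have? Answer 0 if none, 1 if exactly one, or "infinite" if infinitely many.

0

Row reduce the augmented matrix [C | b].
R2 ← R2 + (2/5)·R1: [0, 4, 24/5, 36/5, 24/5]
R3 ← R3 − (1/2)·R1: [0, -5/2, -3, -9/2, 5]
R4 ← R4 − (3/10)·R1: [0, -11/2, -33/5, -99/10, -8/5]
R5 ← R5 + (1/5)·R1: [0, -3, -18/5, -27/5, 27/5]
R3 ← R3 + (5/8)·R2: [0, 0, 0, 0, 8]
R4 ← R4 + (11/8)·R2: [0, 0, 0, 0, 5]
R5 ← R5 + (3/4)·R2: [0, 0, 0, 0, 9]
R4 ← R4 − (5/8)·R3: [0, 0, 0, 0, 0]
R5 ← R5 − (9/8)·R3: [0, 0, 0, 0, 0]
The echelon form has 3 nonzero rows; the last pivot sits in the augmented column, so rank(C) = 2 but rank([C|b]) = 3.
Since the ranks differ, the system is inconsistent.
It has no solutions.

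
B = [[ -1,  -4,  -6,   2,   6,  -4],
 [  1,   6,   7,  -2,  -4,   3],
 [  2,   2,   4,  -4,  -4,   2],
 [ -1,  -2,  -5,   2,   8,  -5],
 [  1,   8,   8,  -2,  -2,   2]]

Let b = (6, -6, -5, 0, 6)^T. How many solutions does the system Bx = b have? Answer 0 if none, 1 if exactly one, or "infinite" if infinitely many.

0

Row reduce the augmented matrix [B | b].
R2 ← R2 + R1: [0, 2, 1, 0, 2, -1, 0]
R3 ← R3 + (2)·R1: [0, -6, -8, 0, 8, -6, 7]
R4 ← R4 − R1: [0, 2, 1, 0, 2, -1, -6]
R5 ← R5 + R1: [0, 4, 2, 0, 4, -2, 12]
R3 ← R3 + (3)·R2: [0, 0, -5, 0, 14, -9, 7]
R4 ← R4 − R2: [0, 0, 0, 0, 0, 0, -6]
R5 ← R5 − (2)·R2: [0, 0, 0, 0, 0, 0, 12]
R5 ← R5 + (2)·R4: [0, 0, 0, 0, 0, 0, 0]
The echelon form has 4 nonzero rows; the last pivot sits in the augmented column, so rank(B) = 3 but rank([B|b]) = 4.
Since the ranks differ, the system is inconsistent.
It has no solutions.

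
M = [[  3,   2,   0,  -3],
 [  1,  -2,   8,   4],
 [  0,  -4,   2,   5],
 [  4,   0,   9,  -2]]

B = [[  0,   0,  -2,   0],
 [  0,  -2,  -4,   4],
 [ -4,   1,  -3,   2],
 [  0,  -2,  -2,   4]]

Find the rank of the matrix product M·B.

3

First compute MB:
[[  0,   2,  -8,  -4],
 [-32,   4, -26,  24],
 [ -8,   0,   0,   8],
 [-36,  13, -31,  10]]
Now row reduce the product.
Swap R1 ↔ R2
R3 ← R3 − (1/4)·R1: [0, -1, 13/2, 2]
R4 ← R4 − (9/8)·R1: [0, 17/2, -7/4, -17]
R3 ← R3 + (1/2)·R2: [0, 0, 5/2, 0]
R4 ← R4 − (17/4)·R2: [0, 0, 129/4, 0]
R4 ← R4 − (129/10)·R3: [0, 0, 0, 0]
3 nonzero rows, so rank(MB) = 3.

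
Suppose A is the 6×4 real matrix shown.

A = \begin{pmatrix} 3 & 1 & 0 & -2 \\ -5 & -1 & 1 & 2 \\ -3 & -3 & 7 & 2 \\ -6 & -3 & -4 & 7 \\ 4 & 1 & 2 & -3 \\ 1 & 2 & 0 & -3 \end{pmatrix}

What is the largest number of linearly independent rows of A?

3

Row reduce to echelon form.
R2 ← R2 + (5/3)·R1: [0, 2/3, 1, -4/3]
R3 ← R3 + R1: [0, -2, 7, 0]
R4 ← R4 + (2)·R1: [0, -1, -4, 3]
R5 ← R5 − (4/3)·R1: [0, -1/3, 2, -1/3]
R6 ← R6 − (1/3)·R1: [0, 5/3, 0, -7/3]
R3 ← R3 + (3)·R2: [0, 0, 10, -4]
R4 ← R4 + (3/2)·R2: [0, 0, -5/2, 1]
R5 ← R5 + (1/2)·R2: [0, 0, 5/2, -1]
R6 ← R6 − (5/2)·R2: [0, 0, -5/2, 1]
R4 ← R4 + (1/4)·R3: [0, 0, 0, 0]
R5 ← R5 − (1/4)·R3: [0, 0, 0, 0]
R6 ← R6 + (1/4)·R3: [0, 0, 0, 0]
Echelon form has 3 nonzero rows, so rank(A) = 3.
The rank gives the maximum number of linearly independent rows: 3.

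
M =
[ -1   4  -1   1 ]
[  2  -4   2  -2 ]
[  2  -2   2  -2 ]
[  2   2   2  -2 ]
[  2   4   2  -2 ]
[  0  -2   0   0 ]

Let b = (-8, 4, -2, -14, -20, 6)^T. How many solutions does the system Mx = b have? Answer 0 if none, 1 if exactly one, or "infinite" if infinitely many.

infinite

Row reduce the augmented matrix [M | b].
R2 ← R2 + (2)·R1: [0, 4, 0, 0, -12]
R3 ← R3 + (2)·R1: [0, 6, 0, 0, -18]
R4 ← R4 + (2)·R1: [0, 10, 0, 0, -30]
R5 ← R5 + (2)·R1: [0, 12, 0, 0, -36]
R3 ← R3 − (3/2)·R2: [0, 0, 0, 0, 0]
R4 ← R4 − (5/2)·R2: [0, 0, 0, 0, 0]
R5 ← R5 − (3)·R2: [0, 0, 0, 0, 0]
R6 ← R6 + (1/2)·R2: [0, 0, 0, 0, 0]
The echelon form has 2 nonzero rows, and every pivot lies in the first 4 columns, so rank(M) = rank([M|b]) = 2.
The system is consistent.
rank = 2 < 4 unknowns, so there are infinitely many solutions.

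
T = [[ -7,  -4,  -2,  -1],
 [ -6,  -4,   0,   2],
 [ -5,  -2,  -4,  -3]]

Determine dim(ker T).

1

Row reduce to echelon form.
R2 ← R2 − (6/7)·R1: [0, -4/7, 12/7, 20/7]
R3 ← R3 − (5/7)·R1: [0, 6/7, -18/7, -16/7]
R3 ← R3 + (3/2)·R2: [0, 0, 0, 2]
3 nonzero rows, so rank(T) = 3.
T has 4 columns; by rank–nullity, nullity = 4 − 3 = 1.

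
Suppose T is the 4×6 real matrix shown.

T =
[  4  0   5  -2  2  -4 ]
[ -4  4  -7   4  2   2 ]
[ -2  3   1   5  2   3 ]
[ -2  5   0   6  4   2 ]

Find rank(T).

Row reduce to echelon form.
R2 ← R2 + R1: [0, 4, -2, 2, 4, -2]
R3 ← R3 + (1/2)·R1: [0, 3, 7/2, 4, 3, 1]
R4 ← R4 + (1/2)·R1: [0, 5, 5/2, 5, 5, 0]
R3 ← R3 − (3/4)·R2: [0, 0, 5, 5/2, 0, 5/2]
R4 ← R4 − (5/4)·R2: [0, 0, 5, 5/2, 0, 5/2]
R4 ← R4 − R3: [0, 0, 0, 0, 0, 0]
Echelon form has 3 nonzero rows, so rank(T) = 3.

3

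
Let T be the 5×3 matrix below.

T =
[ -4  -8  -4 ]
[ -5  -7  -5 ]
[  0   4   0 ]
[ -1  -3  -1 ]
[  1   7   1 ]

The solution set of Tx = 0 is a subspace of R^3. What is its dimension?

Row reduce to echelon form.
R2 ← R2 − (5/4)·R1: [0, 3, 0]
R4 ← R4 − (1/4)·R1: [0, -1, 0]
R5 ← R5 + (1/4)·R1: [0, 5, 0]
R3 ← R3 − (4/3)·R2: [0, 0, 0]
R4 ← R4 + (1/3)·R2: [0, 0, 0]
R5 ← R5 − (5/3)·R2: [0, 0, 0]
2 nonzero rows, so rank(T) = 2.
T has 3 columns; by rank–nullity, nullity = 3 − 2 = 1.

1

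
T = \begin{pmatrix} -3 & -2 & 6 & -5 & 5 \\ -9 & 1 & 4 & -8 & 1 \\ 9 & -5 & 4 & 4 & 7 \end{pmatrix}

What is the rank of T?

2

Row reduce to echelon form.
R2 ← R2 − (3)·R1: [0, 7, -14, 7, -14]
R3 ← R3 + (3)·R1: [0, -11, 22, -11, 22]
R3 ← R3 + (11/7)·R2: [0, 0, 0, 0, 0]
Echelon form has 2 nonzero rows, so rank(T) = 2.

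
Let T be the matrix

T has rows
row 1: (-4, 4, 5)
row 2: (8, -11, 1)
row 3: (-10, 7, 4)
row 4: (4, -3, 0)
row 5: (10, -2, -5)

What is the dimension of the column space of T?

3

Row reduce to echelon form.
R2 ← R2 + (2)·R1: [0, -3, 11]
R3 ← R3 − (5/2)·R1: [0, -3, -17/2]
R4 ← R4 + R1: [0, 1, 5]
R5 ← R5 + (5/2)·R1: [0, 8, 15/2]
R3 ← R3 − R2: [0, 0, -39/2]
R4 ← R4 + (1/3)·R2: [0, 0, 26/3]
R5 ← R5 + (8/3)·R2: [0, 0, 221/6]
R4 ← R4 + (4/9)·R3: [0, 0, 0]
R5 ← R5 + (17/9)·R3: [0, 0, 0]
Echelon form has 3 nonzero rows, so rank(T) = 3.
The column space has dimension equal to the rank: 3.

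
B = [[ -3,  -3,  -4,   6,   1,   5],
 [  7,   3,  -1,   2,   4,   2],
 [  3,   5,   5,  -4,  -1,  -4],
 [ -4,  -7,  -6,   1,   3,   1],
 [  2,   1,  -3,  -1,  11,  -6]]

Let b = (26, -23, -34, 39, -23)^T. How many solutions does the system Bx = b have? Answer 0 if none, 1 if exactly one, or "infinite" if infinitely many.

Row reduce the augmented matrix [B | b].
R2 ← R2 + (7/3)·R1: [0, -4, -31/3, 16, 19/3, 41/3, 113/3]
R3 ← R3 + R1: [0, 2, 1, 2, 0, 1, -8]
R4 ← R4 − (4/3)·R1: [0, -3, -2/3, -7, 5/3, -17/3, 13/3]
R5 ← R5 + (2/3)·R1: [0, -1, -17/3, 3, 35/3, -8/3, -17/3]
R3 ← R3 + (1/2)·R2: [0, 0, -25/6, 10, 19/6, 47/6, 65/6]
R4 ← R4 − (3/4)·R2: [0, 0, 85/12, -19, -37/12, -191/12, -287/12]
R5 ← R5 − (1/4)·R2: [0, 0, -37/12, -1, 121/12, -73/12, -181/12]
R4 ← R4 + (17/10)·R3: [0, 0, 0, -2, 23/10, -13/5, -11/2]
R5 ← R5 − (37/50)·R3: [0, 0, 0, -42/5, 387/50, -297/25, -231/10]
R5 ← R5 − (21/5)·R4: [0, 0, 0, 0, -48/25, -24/25, 0]
The echelon form has 5 nonzero rows, and every pivot lies in the first 6 columns, so rank(B) = rank([B|b]) = 5.
The system is consistent.
rank = 5 < 6 unknowns, so there are infinitely many solutions.

infinite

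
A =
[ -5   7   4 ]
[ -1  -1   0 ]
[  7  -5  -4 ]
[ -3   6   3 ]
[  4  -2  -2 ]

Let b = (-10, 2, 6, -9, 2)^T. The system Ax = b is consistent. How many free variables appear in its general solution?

Row reduce the augmented matrix [A | b].
R2 ← R2 − (1/5)·R1: [0, -12/5, -4/5, 4]
R3 ← R3 + (7/5)·R1: [0, 24/5, 8/5, -8]
R4 ← R4 − (3/5)·R1: [0, 9/5, 3/5, -3]
R5 ← R5 + (4/5)·R1: [0, 18/5, 6/5, -6]
R3 ← R3 + (2)·R2: [0, 0, 0, 0]
R4 ← R4 + (3/4)·R2: [0, 0, 0, 0]
R5 ← R5 + (3/2)·R2: [0, 0, 0, 0]
The echelon form has 2 nonzero rows, and every pivot lies in the first 3 columns, so rank(A) = rank([A|b]) = 2.
The system is consistent.
Free variables = (unknowns) − (rank) = 3 − 2 = 1.

1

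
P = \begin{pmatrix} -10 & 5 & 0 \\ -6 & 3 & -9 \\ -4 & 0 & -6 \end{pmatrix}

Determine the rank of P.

Row reduce to echelon form.
R2 ← R2 − (3/5)·R1: [0, 0, -9]
R3 ← R3 − (2/5)·R1: [0, -2, -6]
Swap R2 ↔ R3
Echelon form has 3 nonzero rows, so rank(P) = 3.

3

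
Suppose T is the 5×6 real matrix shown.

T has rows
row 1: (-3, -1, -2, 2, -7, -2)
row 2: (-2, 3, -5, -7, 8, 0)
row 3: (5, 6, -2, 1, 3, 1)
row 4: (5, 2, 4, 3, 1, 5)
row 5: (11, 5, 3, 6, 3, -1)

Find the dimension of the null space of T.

2

Row reduce to echelon form.
R2 ← R2 − (2/3)·R1: [0, 11/3, -11/3, -25/3, 38/3, 4/3]
R3 ← R3 + (5/3)·R1: [0, 13/3, -16/3, 13/3, -26/3, -7/3]
R4 ← R4 + (5/3)·R1: [0, 1/3, 2/3, 19/3, -32/3, 5/3]
R5 ← R5 + (11/3)·R1: [0, 4/3, -13/3, 40/3, -68/3, -25/3]
R3 ← R3 − (13/11)·R2: [0, 0, -1, 156/11, -260/11, -43/11]
R4 ← R4 − (1/11)·R2: [0, 0, 1, 78/11, -130/11, 17/11]
R5 ← R5 − (4/11)·R2: [0, 0, -3, 180/11, -300/11, -97/11]
R4 ← R4 + R3: [0, 0, 0, 234/11, -390/11, -26/11]
R5 ← R5 − (3)·R3: [0, 0, 0, -288/11, 480/11, 32/11]
R5 ← R5 + (16/13)·R4: [0, 0, 0, 0, 0, 0]
4 nonzero rows, so rank(T) = 4.
T has 6 columns; by rank–nullity, nullity = 6 − 4 = 2.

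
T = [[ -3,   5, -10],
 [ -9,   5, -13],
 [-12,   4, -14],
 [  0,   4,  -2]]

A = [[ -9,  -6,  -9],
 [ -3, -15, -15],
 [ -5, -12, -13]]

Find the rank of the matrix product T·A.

First compute TA:
[[ 62,  63,  82],
 [131, 135, 175],
 [166, 180, 230],
 [ -2, -36, -34]]
Now row reduce the product.
R2 ← R2 − (131/62)·R1: [0, 117/62, 54/31]
R3 ← R3 − (83/31)·R1: [0, 351/31, 324/31]
R4 ← R4 + (1/31)·R1: [0, -1053/31, -972/31]
R3 ← R3 − (6)·R2: [0, 0, 0]
R4 ← R4 + (18)·R2: [0, 0, 0]
2 nonzero rows, so rank(TA) = 2.

2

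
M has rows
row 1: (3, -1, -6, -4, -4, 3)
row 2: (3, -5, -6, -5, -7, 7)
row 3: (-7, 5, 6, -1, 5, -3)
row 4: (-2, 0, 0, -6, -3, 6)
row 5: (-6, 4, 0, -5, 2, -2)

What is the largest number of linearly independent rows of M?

4

Row reduce to echelon form.
R2 ← R2 − R1: [0, -4, 0, -1, -3, 4]
R3 ← R3 + (7/3)·R1: [0, 8/3, -8, -31/3, -13/3, 4]
R4 ← R4 + (2/3)·R1: [0, -2/3, -4, -26/3, -17/3, 8]
R5 ← R5 + (2)·R1: [0, 2, -12, -13, -6, 4]
R3 ← R3 + (2/3)·R2: [0, 0, -8, -11, -19/3, 20/3]
R4 ← R4 − (1/6)·R2: [0, 0, -4, -17/2, -31/6, 22/3]
R5 ← R5 + (1/2)·R2: [0, 0, -12, -27/2, -15/2, 6]
R4 ← R4 − (1/2)·R3: [0, 0, 0, -3, -2, 4]
R5 ← R5 − (3/2)·R3: [0, 0, 0, 3, 2, -4]
R5 ← R5 + R4: [0, 0, 0, 0, 0, 0]
Echelon form has 4 nonzero rows, so rank(M) = 4.
The rank gives the maximum number of linearly independent rows: 4.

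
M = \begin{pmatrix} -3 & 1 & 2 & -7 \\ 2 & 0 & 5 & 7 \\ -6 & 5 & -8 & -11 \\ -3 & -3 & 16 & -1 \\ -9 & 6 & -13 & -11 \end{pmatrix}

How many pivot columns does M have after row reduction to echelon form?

4

Row reduce to echelon form.
R2 ← R2 + (2/3)·R1: [0, 2/3, 19/3, 7/3]
R3 ← R3 − (2)·R1: [0, 3, -12, 3]
R4 ← R4 − R1: [0, -4, 14, 6]
R5 ← R5 − (3)·R1: [0, 3, -19, 10]
R3 ← R3 − (9/2)·R2: [0, 0, -81/2, -15/2]
R4 ← R4 + (6)·R2: [0, 0, 52, 20]
R5 ← R5 − (9/2)·R2: [0, 0, -95/2, -1/2]
R4 ← R4 + (104/81)·R3: [0, 0, 0, 280/27]
R5 ← R5 − (95/81)·R3: [0, 0, 0, 224/27]
R5 ← R5 − (4/5)·R4: [0, 0, 0, 0]
Echelon form has 4 nonzero rows, so rank(M) = 4.
Each nonzero row contributes one pivot column: 4 pivot columns.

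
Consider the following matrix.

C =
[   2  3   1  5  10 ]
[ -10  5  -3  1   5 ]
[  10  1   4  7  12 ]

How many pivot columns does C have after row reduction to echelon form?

Row reduce to echelon form.
R2 ← R2 + (5)·R1: [0, 20, 2, 26, 55]
R3 ← R3 − (5)·R1: [0, -14, -1, -18, -38]
R3 ← R3 + (7/10)·R2: [0, 0, 2/5, 1/5, 1/2]
Echelon form has 3 nonzero rows, so rank(C) = 3.
Each nonzero row contributes one pivot column: 3 pivot columns.

3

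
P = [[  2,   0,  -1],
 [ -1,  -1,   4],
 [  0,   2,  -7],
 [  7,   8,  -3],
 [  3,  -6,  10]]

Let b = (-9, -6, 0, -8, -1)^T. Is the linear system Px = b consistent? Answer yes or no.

no

Row reduce the augmented matrix [P | b].
R2 ← R2 + (1/2)·R1: [0, -1, 7/2, -21/2]
R4 ← R4 − (7/2)·R1: [0, 8, 1/2, 47/2]
R5 ← R5 − (3/2)·R1: [0, -6, 23/2, 25/2]
R3 ← R3 + (2)·R2: [0, 0, 0, -21]
R4 ← R4 + (8)·R2: [0, 0, 57/2, -121/2]
R5 ← R5 − (6)·R2: [0, 0, -19/2, 151/2]
Swap R3 ↔ R4
R5 ← R5 + (1/3)·R3: [0, 0, 0, 166/3]
R5 ← R5 + (166/63)·R4: [0, 0, 0, 0]
The echelon form has 4 nonzero rows; the last pivot sits in the augmented column, so rank(P) = 3 but rank([P|b]) = 4.
Since the ranks differ, the system is inconsistent.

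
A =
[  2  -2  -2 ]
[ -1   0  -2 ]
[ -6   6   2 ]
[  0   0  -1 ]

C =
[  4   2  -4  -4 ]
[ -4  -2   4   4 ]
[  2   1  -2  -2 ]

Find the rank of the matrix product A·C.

First compute AC:
[[ 12,   6, -12, -12],
 [ -8,  -4,   8,   8],
 [-44, -22,  44,  44],
 [ -2,  -1,   2,   2]]
Now row reduce the product.
R2 ← R2 + (2/3)·R1: [0, 0, 0, 0]
R3 ← R3 + (11/3)·R1: [0, 0, 0, 0]
R4 ← R4 + (1/6)·R1: [0, 0, 0, 0]
1 nonzero row, so rank(AC) = 1.

1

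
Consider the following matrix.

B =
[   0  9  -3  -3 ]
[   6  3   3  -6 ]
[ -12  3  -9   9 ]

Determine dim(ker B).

2

Row reduce to echelon form.
Swap R1 ↔ R2
R3 ← R3 + (2)·R1: [0, 9, -3, -3]
R3 ← R3 − R2: [0, 0, 0, 0]
2 nonzero rows, so rank(B) = 2.
B has 4 columns; by rank–nullity, nullity = 4 − 2 = 2.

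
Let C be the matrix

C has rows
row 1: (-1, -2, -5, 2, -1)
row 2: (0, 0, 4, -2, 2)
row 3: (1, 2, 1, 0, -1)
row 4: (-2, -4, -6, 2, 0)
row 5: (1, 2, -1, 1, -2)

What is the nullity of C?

3

Row reduce to echelon form.
R3 ← R3 + R1: [0, 0, -4, 2, -2]
R4 ← R4 − (2)·R1: [0, 0, 4, -2, 2]
R5 ← R5 + R1: [0, 0, -6, 3, -3]
R3 ← R3 + R2: [0, 0, 0, 0, 0]
R4 ← R4 − R2: [0, 0, 0, 0, 0]
R5 ← R5 + (3/2)·R2: [0, 0, 0, 0, 0]
2 nonzero rows, so rank(C) = 2.
C has 5 columns; by rank–nullity, nullity = 5 − 2 = 3.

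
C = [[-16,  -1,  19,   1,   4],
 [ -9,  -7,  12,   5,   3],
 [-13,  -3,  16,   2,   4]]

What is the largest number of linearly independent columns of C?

Row reduce to echelon form.
R2 ← R2 − (9/16)·R1: [0, -103/16, 21/16, 71/16, 3/4]
R3 ← R3 − (13/16)·R1: [0, -35/16, 9/16, 19/16, 3/4]
R3 ← R3 − (35/103)·R2: [0, 0, 12/103, -33/103, 51/103]
Echelon form has 3 nonzero rows, so rank(C) = 3.
The rank gives the maximum number of linearly independent columns: 3.

3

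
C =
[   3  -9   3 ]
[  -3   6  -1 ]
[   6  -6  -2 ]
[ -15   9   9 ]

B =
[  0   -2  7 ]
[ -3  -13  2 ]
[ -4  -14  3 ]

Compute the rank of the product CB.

2

First compute CB:
[[ 15,  69,  12],
 [-14, -58, -12],
 [ 26,  94,  24],
 [-63, -213, -60]]
Now row reduce the product.
R2 ← R2 + (14/15)·R1: [0, 32/5, -4/5]
R3 ← R3 − (26/15)·R1: [0, -128/5, 16/5]
R4 ← R4 + (21/5)·R1: [0, 384/5, -48/5]
R3 ← R3 + (4)·R2: [0, 0, 0]
R4 ← R4 − (12)·R2: [0, 0, 0]
2 nonzero rows, so rank(CB) = 2.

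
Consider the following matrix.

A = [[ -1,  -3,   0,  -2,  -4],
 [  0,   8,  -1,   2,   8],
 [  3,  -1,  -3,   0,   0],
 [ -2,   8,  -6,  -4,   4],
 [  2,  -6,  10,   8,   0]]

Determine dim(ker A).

2

Row reduce to echelon form.
R3 ← R3 + (3)·R1: [0, -10, -3, -6, -12]
R4 ← R4 − (2)·R1: [0, 14, -6, 0, 12]
R5 ← R5 + (2)·R1: [0, -12, 10, 4, -8]
R3 ← R3 + (5/4)·R2: [0, 0, -17/4, -7/2, -2]
R4 ← R4 − (7/4)·R2: [0, 0, -17/4, -7/2, -2]
R5 ← R5 + (3/2)·R2: [0, 0, 17/2, 7, 4]
R4 ← R4 − R3: [0, 0, 0, 0, 0]
R5 ← R5 + (2)·R3: [0, 0, 0, 0, 0]
3 nonzero rows, so rank(A) = 3.
A has 5 columns; by rank–nullity, nullity = 5 − 3 = 2.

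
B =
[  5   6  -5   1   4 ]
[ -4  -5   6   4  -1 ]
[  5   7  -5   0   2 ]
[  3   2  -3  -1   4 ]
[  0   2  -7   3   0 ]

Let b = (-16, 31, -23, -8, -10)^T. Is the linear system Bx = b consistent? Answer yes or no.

Row reduce the augmented matrix [B | b].
R2 ← R2 + (4/5)·R1: [0, -1/5, 2, 24/5, 11/5, 91/5]
R3 ← R3 − R1: [0, 1, 0, -1, -2, -7]
R4 ← R4 − (3/5)·R1: [0, -8/5, 0, -8/5, 8/5, 8/5]
R3 ← R3 + (5)·R2: [0, 0, 10, 23, 9, 84]
R4 ← R4 − (8)·R2: [0, 0, -16, -40, -16, -144]
R5 ← R5 + (10)·R2: [0, 0, 13, 51, 22, 172]
R4 ← R4 + (8/5)·R3: [0, 0, 0, -16/5, -8/5, -48/5]
R5 ← R5 − (13/10)·R3: [0, 0, 0, 211/10, 103/10, 314/5]
R5 ← R5 + (211/32)·R4: [0, 0, 0, 0, -1/4, -1/2]
The echelon form has 5 nonzero rows, and every pivot lies in the first 5 columns, so rank(B) = rank([B|b]) = 5.
The system is consistent.

yes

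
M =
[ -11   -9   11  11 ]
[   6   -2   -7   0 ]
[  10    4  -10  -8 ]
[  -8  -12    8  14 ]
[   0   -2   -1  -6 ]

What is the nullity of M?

0

Row reduce to echelon form.
R2 ← R2 + (6/11)·R1: [0, -76/11, -1, 6]
R3 ← R3 + (10/11)·R1: [0, -46/11, 0, 2]
R4 ← R4 − (8/11)·R1: [0, -60/11, 0, 6]
R3 ← R3 − (23/38)·R2: [0, 0, 23/38, -31/19]
R4 ← R4 − (15/19)·R2: [0, 0, 15/19, 24/19]
R5 ← R5 − (11/38)·R2: [0, 0, -27/38, -147/19]
R4 ← R4 − (30/23)·R3: [0, 0, 0, 78/23]
R5 ← R5 + (27/23)·R3: [0, 0, 0, -222/23]
R5 ← R5 + (37/13)·R4: [0, 0, 0, 0]
4 nonzero rows, so rank(M) = 4.
M has 4 columns; by rank–nullity, nullity = 4 − 4 = 0.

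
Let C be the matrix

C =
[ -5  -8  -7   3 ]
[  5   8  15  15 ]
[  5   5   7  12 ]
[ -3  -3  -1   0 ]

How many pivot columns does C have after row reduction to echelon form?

3

Row reduce to echelon form.
R2 ← R2 + R1: [0, 0, 8, 18]
R3 ← R3 + R1: [0, -3, 0, 15]
R4 ← R4 − (3/5)·R1: [0, 9/5, 16/5, -9/5]
Swap R2 ↔ R3
R4 ← R4 + (3/5)·R2: [0, 0, 16/5, 36/5]
R4 ← R4 − (2/5)·R3: [0, 0, 0, 0]
Echelon form has 3 nonzero rows, so rank(C) = 3.
Each nonzero row contributes one pivot column: 3 pivot columns.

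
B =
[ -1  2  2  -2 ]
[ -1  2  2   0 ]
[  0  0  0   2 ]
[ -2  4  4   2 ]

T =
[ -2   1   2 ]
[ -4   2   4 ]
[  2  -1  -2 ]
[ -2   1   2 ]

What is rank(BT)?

1

First compute BT:
[[  2,  -1,  -2],
 [ -2,   1,   2],
 [ -4,   2,   4],
 [ -8,   4,   8]]
Now row reduce the product.
R2 ← R2 + R1: [0, 0, 0]
R3 ← R3 + (2)·R1: [0, 0, 0]
R4 ← R4 + (4)·R1: [0, 0, 0]
1 nonzero row, so rank(BT) = 1.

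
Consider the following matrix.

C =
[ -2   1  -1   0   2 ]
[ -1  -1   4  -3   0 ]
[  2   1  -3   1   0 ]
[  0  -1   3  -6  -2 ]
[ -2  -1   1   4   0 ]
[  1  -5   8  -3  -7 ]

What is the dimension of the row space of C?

4

Row reduce to echelon form.
R2 ← R2 − (1/2)·R1: [0, -3/2, 9/2, -3, -1]
R3 ← R3 + R1: [0, 2, -4, 1, 2]
R5 ← R5 − R1: [0, -2, 2, 4, -2]
R6 ← R6 + (1/2)·R1: [0, -9/2, 15/2, -3, -6]
R3 ← R3 + (4/3)·R2: [0, 0, 2, -3, 2/3]
R4 ← R4 − (2/3)·R2: [0, 0, 0, -4, -4/3]
R5 ← R5 − (4/3)·R2: [0, 0, -4, 8, -2/3]
R6 ← R6 − (3)·R2: [0, 0, -6, 6, -3]
R5 ← R5 + (2)·R3: [0, 0, 0, 2, 2/3]
R6 ← R6 + (3)·R3: [0, 0, 0, -3, -1]
R5 ← R5 + (1/2)·R4: [0, 0, 0, 0, 0]
R6 ← R6 − (3/4)·R4: [0, 0, 0, 0, 0]
Echelon form has 4 nonzero rows, so rank(C) = 4.
The row space has dimension equal to the rank: 4.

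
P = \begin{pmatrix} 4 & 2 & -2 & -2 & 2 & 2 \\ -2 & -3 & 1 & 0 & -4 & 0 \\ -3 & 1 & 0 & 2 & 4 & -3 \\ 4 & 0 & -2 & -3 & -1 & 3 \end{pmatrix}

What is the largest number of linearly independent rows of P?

3

Row reduce to echelon form.
R2 ← R2 + (1/2)·R1: [0, -2, 0, -1, -3, 1]
R3 ← R3 + (3/4)·R1: [0, 5/2, -3/2, 1/2, 11/2, -3/2]
R4 ← R4 − R1: [0, -2, 0, -1, -3, 1]
R3 ← R3 + (5/4)·R2: [0, 0, -3/2, -3/4, 7/4, -1/4]
R4 ← R4 − R2: [0, 0, 0, 0, 0, 0]
Echelon form has 3 nonzero rows, so rank(P) = 3.
The rank gives the maximum number of linearly independent rows: 3.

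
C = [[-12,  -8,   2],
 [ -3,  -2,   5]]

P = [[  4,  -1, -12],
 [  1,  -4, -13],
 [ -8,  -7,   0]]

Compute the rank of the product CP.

First compute CP:
[[-72,  30, 248],
 [-54, -24,  62]]
Now row reduce the product.
R2 ← R2 − (3/4)·R1: [0, -93/2, -124]
2 nonzero rows, so rank(CP) = 2.

2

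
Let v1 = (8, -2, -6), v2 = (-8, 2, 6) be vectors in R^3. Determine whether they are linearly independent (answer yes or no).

no

Form the matrix with these vectors as rows and row reduce.
R2 ← R2 + R1: [0, 0, 0]
1 nonzero row, so the 2 vectors span a space of dimension 1.
Since 1 < 2, the vectors are linearly dependent.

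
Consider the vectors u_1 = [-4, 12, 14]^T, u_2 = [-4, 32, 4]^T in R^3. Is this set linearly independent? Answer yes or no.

Form the matrix with these vectors as rows and row reduce.
R2 ← R2 − R1: [0, 20, -10]
2 nonzero rows, so the 2 vectors span a space of dimension 2.
Since 2 = 2, the vectors are linearly independent.

yes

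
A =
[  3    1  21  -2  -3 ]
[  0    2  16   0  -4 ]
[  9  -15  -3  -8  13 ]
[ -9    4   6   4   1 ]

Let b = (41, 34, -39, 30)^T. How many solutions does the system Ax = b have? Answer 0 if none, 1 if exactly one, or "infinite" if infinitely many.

infinite

Row reduce the augmented matrix [A | b].
R3 ← R3 − (3)·R1: [0, -18, -66, -2, 22, -162]
R4 ← R4 + (3)·R1: [0, 7, 69, -2, -8, 153]
R3 ← R3 + (9)·R2: [0, 0, 78, -2, -14, 144]
R4 ← R4 − (7/2)·R2: [0, 0, 13, -2, 6, 34]
R4 ← R4 − (1/6)·R3: [0, 0, 0, -5/3, 25/3, 10]
The echelon form has 4 nonzero rows, and every pivot lies in the first 5 columns, so rank(A) = rank([A|b]) = 4.
The system is consistent.
rank = 4 < 5 unknowns, so there are infinitely many solutions.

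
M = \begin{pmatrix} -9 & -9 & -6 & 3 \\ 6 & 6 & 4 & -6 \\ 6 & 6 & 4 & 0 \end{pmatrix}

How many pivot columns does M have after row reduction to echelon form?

Row reduce to echelon form.
R2 ← R2 + (2/3)·R1: [0, 0, 0, -4]
R3 ← R3 + (2/3)·R1: [0, 0, 0, 2]
R3 ← R3 + (1/2)·R2: [0, 0, 0, 0]
Echelon form has 2 nonzero rows, so rank(M) = 2.
Each nonzero row contributes one pivot column: 2 pivot columns.

2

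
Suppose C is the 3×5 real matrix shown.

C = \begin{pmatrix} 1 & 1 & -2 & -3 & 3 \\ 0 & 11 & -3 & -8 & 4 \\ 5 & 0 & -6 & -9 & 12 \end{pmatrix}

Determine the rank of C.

3

Row reduce to echelon form.
R3 ← R3 − (5)·R1: [0, -5, 4, 6, -3]
R3 ← R3 + (5/11)·R2: [0, 0, 29/11, 26/11, -13/11]
Echelon form has 3 nonzero rows, so rank(C) = 3.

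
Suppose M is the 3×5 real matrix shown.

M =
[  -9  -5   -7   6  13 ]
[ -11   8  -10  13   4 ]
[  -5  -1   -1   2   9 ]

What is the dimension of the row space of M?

3

Row reduce to echelon form.
R2 ← R2 − (11/9)·R1: [0, 127/9, -13/9, 17/3, -107/9]
R3 ← R3 − (5/9)·R1: [0, 16/9, 26/9, -4/3, 16/9]
R3 ← R3 − (16/127)·R2: [0, 0, 390/127, -260/127, 416/127]
Echelon form has 3 nonzero rows, so rank(M) = 3.
The row space has dimension equal to the rank: 3.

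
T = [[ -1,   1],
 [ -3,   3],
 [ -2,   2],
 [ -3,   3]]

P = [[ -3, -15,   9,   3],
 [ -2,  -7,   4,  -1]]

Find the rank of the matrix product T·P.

First compute TP:
[[  1,   8,  -5,  -4],
 [  3,  24, -15, -12],
 [  2,  16, -10,  -8],
 [  3,  24, -15, -12]]
Now row reduce the product.
R2 ← R2 − (3)·R1: [0, 0, 0, 0]
R3 ← R3 − (2)·R1: [0, 0, 0, 0]
R4 ← R4 − (3)·R1: [0, 0, 0, 0]
1 nonzero row, so rank(TP) = 1.

1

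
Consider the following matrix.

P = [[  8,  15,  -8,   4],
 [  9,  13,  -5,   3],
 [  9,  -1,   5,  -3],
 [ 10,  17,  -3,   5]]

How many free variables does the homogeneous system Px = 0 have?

1

Row reduce to echelon form.
R2 ← R2 − (9/8)·R1: [0, -31/8, 4, -3/2]
R3 ← R3 − (9/8)·R1: [0, -143/8, 14, -15/2]
R4 ← R4 − (5/4)·R1: [0, -7/4, 7, 0]
R3 ← R3 − (143/31)·R2: [0, 0, -138/31, -18/31]
R4 ← R4 − (14/31)·R2: [0, 0, 161/31, 21/31]
R4 ← R4 + (7/6)·R3: [0, 0, 0, 0]
3 nonzero rows, so rank(P) = 3.
P has 4 columns; by rank–nullity, nullity = 4 − 3 = 1.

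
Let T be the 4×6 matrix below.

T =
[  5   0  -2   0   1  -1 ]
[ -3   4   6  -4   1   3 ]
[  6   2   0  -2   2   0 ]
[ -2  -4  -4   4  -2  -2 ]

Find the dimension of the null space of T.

4

Row reduce to echelon form.
R2 ← R2 + (3/5)·R1: [0, 4, 24/5, -4, 8/5, 12/5]
R3 ← R3 − (6/5)·R1: [0, 2, 12/5, -2, 4/5, 6/5]
R4 ← R4 + (2/5)·R1: [0, -4, -24/5, 4, -8/5, -12/5]
R3 ← R3 − (1/2)·R2: [0, 0, 0, 0, 0, 0]
R4 ← R4 + R2: [0, 0, 0, 0, 0, 0]
2 nonzero rows, so rank(T) = 2.
T has 6 columns; by rank–nullity, nullity = 6 − 2 = 4.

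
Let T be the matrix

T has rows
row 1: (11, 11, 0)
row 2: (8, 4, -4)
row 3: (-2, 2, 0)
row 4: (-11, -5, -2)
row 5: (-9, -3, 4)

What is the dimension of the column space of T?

Row reduce to echelon form.
R2 ← R2 − (8/11)·R1: [0, -4, -4]
R3 ← R3 + (2/11)·R1: [0, 4, 0]
R4 ← R4 + R1: [0, 6, -2]
R5 ← R5 + (9/11)·R1: [0, 6, 4]
R3 ← R3 + R2: [0, 0, -4]
R4 ← R4 + (3/2)·R2: [0, 0, -8]
R5 ← R5 + (3/2)·R2: [0, 0, -2]
R4 ← R4 − (2)·R3: [0, 0, 0]
R5 ← R5 − (1/2)·R3: [0, 0, 0]
Echelon form has 3 nonzero rows, so rank(T) = 3.
The column space has dimension equal to the rank: 3.

3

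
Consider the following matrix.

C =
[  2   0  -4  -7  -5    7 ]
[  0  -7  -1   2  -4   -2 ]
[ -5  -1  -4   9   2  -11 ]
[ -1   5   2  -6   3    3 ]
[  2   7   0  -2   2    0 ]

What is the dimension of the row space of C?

5

Row reduce to echelon form.
R3 ← R3 + (5/2)·R1: [0, -1, -14, -17/2, -21/2, 13/2]
R4 ← R4 + (1/2)·R1: [0, 5, 0, -19/2, 1/2, 13/2]
R5 ← R5 − R1: [0, 7, 4, 5, 7, -7]
R3 ← R3 − (1/7)·R2: [0, 0, -97/7, -123/14, -139/14, 95/14]
R4 ← R4 + (5/7)·R2: [0, 0, -5/7, -113/14, -33/14, 71/14]
R5 ← R5 + R2: [0, 0, 3, 7, 3, -9]
R4 ← R4 − (5/97)·R3: [0, 0, 0, -739/97, -179/97, 458/97]
R5 ← R5 + (21/97)·R3: [0, 0, 0, 989/194, 165/194, -1461/194]
R5 ← R5 + (989/1478)·R4: [0, 0, 0, 0, -284/739, -6461/1478]
Echelon form has 5 nonzero rows, so rank(C) = 5.
The row space has dimension equal to the rank: 5.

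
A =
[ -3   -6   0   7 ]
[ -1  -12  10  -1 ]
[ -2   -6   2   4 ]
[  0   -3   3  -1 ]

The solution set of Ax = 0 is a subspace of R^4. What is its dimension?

2

Row reduce to echelon form.
R2 ← R2 − (1/3)·R1: [0, -10, 10, -10/3]
R3 ← R3 − (2/3)·R1: [0, -2, 2, -2/3]
R3 ← R3 − (1/5)·R2: [0, 0, 0, 0]
R4 ← R4 − (3/10)·R2: [0, 0, 0, 0]
2 nonzero rows, so rank(A) = 2.
A has 4 columns; by rank–nullity, nullity = 4 − 2 = 2.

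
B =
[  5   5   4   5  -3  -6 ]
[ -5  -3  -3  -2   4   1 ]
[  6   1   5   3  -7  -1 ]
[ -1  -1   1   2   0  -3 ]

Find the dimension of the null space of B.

Row reduce to echelon form.
R2 ← R2 + R1: [0, 2, 1, 3, 1, -5]
R3 ← R3 − (6/5)·R1: [0, -5, 1/5, -3, -17/5, 31/5]
R4 ← R4 + (1/5)·R1: [0, 0, 9/5, 3, -3/5, -21/5]
R3 ← R3 + (5/2)·R2: [0, 0, 27/10, 9/2, -9/10, -63/10]
R4 ← R4 − (2/3)·R3: [0, 0, 0, 0, 0, 0]
3 nonzero rows, so rank(B) = 3.
B has 6 columns; by rank–nullity, nullity = 6 − 3 = 3.

3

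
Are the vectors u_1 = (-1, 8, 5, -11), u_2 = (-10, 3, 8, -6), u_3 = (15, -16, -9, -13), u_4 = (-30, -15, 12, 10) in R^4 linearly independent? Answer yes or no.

no

Form the matrix with these vectors as rows and row reduce.
R2 ← R2 − (10)·R1: [0, -77, -42, 104]
R3 ← R3 + (15)·R1: [0, 104, 66, -178]
R4 ← R4 − (30)·R1: [0, -255, -138, 340]
R3 ← R3 + (104/77)·R2: [0, 0, 102/11, -2890/77]
R4 ← R4 − (255/77)·R2: [0, 0, 12/11, -340/77]
R4 ← R4 − (2/17)·R3: [0, 0, 0, 0]
3 nonzero rows, so the 4 vectors span a space of dimension 3.
Since 3 < 4, the vectors are linearly dependent.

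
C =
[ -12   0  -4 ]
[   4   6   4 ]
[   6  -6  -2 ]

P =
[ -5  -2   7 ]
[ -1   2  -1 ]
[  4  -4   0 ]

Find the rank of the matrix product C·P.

2

First compute CP:
[[ 44,  40, -84],
 [-10, -12,  22],
 [-32, -16,  48]]
Now row reduce the product.
R2 ← R2 + (5/22)·R1: [0, -32/11, 32/11]
R3 ← R3 + (8/11)·R1: [0, 144/11, -144/11]
R3 ← R3 + (9/2)·R2: [0, 0, 0]
2 nonzero rows, so rank(CP) = 2.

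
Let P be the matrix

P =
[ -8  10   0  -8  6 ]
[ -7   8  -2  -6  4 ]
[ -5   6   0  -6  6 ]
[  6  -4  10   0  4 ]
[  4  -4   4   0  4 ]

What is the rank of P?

3

Row reduce to echelon form.
R2 ← R2 − (7/8)·R1: [0, -3/4, -2, 1, -5/4]
R3 ← R3 − (5/8)·R1: [0, -1/4, 0, -1, 9/4]
R4 ← R4 + (3/4)·R1: [0, 7/2, 10, -6, 17/2]
R5 ← R5 + (1/2)·R1: [0, 1, 4, -4, 7]
R3 ← R3 − (1/3)·R2: [0, 0, 2/3, -4/3, 8/3]
R4 ← R4 + (14/3)·R2: [0, 0, 2/3, -4/3, 8/3]
R5 ← R5 + (4/3)·R2: [0, 0, 4/3, -8/3, 16/3]
R4 ← R4 − R3: [0, 0, 0, 0, 0]
R5 ← R5 − (2)·R3: [0, 0, 0, 0, 0]
Echelon form has 3 nonzero rows, so rank(P) = 3.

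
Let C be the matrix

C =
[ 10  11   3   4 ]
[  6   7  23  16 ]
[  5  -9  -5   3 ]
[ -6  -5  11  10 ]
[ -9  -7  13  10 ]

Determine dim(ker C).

Row reduce to echelon form.
R2 ← R2 − (3/5)·R1: [0, 2/5, 106/5, 68/5]
R3 ← R3 − (1/2)·R1: [0, -29/2, -13/2, 1]
R4 ← R4 + (3/5)·R1: [0, 8/5, 64/5, 62/5]
R5 ← R5 + (9/10)·R1: [0, 29/10, 157/10, 68/5]
R3 ← R3 + (145/4)·R2: [0, 0, 762, 494]
R4 ← R4 − (4)·R2: [0, 0, -72, -42]
R5 ← R5 − (29/4)·R2: [0, 0, -138, -85]
R4 ← R4 + (12/127)·R3: [0, 0, 0, 594/127]
R5 ← R5 + (23/127)·R3: [0, 0, 0, 567/127]
R5 ← R5 − (21/22)·R4: [0, 0, 0, 0]
4 nonzero rows, so rank(C) = 4.
C has 4 columns; by rank–nullity, nullity = 4 − 4 = 0.

0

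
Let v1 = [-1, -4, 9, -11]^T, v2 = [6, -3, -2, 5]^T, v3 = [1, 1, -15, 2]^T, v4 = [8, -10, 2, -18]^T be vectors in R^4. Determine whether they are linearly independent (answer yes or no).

yes

Form the matrix with these vectors as rows and row reduce.
R2 ← R2 + (6)·R1: [0, -27, 52, -61]
R3 ← R3 + R1: [0, -3, -6, -9]
R4 ← R4 + (8)·R1: [0, -42, 74, -106]
R3 ← R3 − (1/9)·R2: [0, 0, -106/9, -20/9]
R4 ← R4 − (14/9)·R2: [0, 0, -62/9, -100/9]
R4 ← R4 − (31/53)·R3: [0, 0, 0, -520/53]
4 nonzero rows, so the 4 vectors span a space of dimension 4.
Since 4 = 4, the vectors are linearly independent.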